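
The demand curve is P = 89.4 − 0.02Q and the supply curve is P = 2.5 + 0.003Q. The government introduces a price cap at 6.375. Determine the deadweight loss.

71106.23

Competitive equilibrium: 89.4 − 0.02Q = 2.5 + 0.003Q → Q* = 3778.26087, P* = 13.834783.
At the ceiling P = 6.375, quantity supplied = (6.375 − 2.5)/0.003 = 1291.666667.
Willingness to pay at Q' = 1291.666667: 89.4 − 0.02·1291.666667 = 63.566667.
ΔQ = 3778.26087 − 1291.666667 = 2486.594203; wedge = 63.566667 − 6.375 = 57.191667.
DWL = ½ × 2486.594203 × 57.191667 = 71106.23.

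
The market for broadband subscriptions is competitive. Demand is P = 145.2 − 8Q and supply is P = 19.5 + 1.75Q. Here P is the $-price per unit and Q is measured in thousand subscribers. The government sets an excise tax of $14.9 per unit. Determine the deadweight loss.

$11.39 thousand

Competitive equilibrium: 145.2 − 8Q = 19.5 + 1.75Q → Q* = 12.8923, P* = 42.0615.
With the tax, the buyer price exceeds the seller price by 14.9: (145.2 − 8Q) − (19.5 + 1.75Q) = 14.9 → Q' = 11.3641.
ΔQ = 12.8923 − 11.3641 = 1.5282; the wedge equals the tax, 14.9.
The triangle = ½ × 1.5282 × 14.9 = $11.39 thousand.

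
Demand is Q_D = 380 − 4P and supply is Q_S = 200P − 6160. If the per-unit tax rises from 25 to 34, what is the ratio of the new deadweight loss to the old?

In inverse form: demand P = 95 − 0.25Q, supply P = 30.8 + 0.005Q.
Competitive equilibrium: 95 − 0.25Q = 30.8 + 0.005Q → Q* = 251.7647, P* = 32.0588.
For a per-unit tax t: ΔQ = t/0.255, so DWL = ½·t·(t/0.255) = t²/0.51.
At t = 25: DWL = 1225.490. At t = 34: DWL = 2266.667.
Ratio = (34/25)² = 1.8496.

1.8496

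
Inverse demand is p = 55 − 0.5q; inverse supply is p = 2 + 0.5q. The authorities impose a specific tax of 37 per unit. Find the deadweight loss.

684.50

Competitive equilibrium: 55 − 0.5q = 2 + 0.5q → q* = 53, p* = 28.5.
With the tax, the buyer price exceeds the seller price by 37: (55 − 0.5q) − (2 + 0.5q) = 37 → q' = 16.
Δq = 53 − 16 = 37; the wedge equals the tax, 37.
The triangle = ½ × 37 × 37 = 684.50.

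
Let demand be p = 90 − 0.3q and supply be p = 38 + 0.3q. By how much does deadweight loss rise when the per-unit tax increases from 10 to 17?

157.50

Competitive equilibrium: 90 − 0.3q = 38 + 0.3q → q* = 86.6667, p* = 64.
For a per-unit tax t: Δq = t/0.6, so DWL = ½·t·(t/0.6) = t²/1.2.
At t = 10: DWL = 83.333. At t = 17: DWL = 240.833.
Increase = 240.833 − 83.333 = 157.50.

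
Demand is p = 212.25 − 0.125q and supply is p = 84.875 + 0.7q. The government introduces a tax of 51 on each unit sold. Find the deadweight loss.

Competitive equilibrium: 212.25 − 0.125q = 84.875 + 0.7q → q* = 154.3939, p* = 192.9508.
With the tax, the buyer price exceeds the seller price by 51: (212.25 − 0.125q) − (84.875 + 0.7q) = 51 → q' = 92.5758.
Δq = 154.3939 − 92.5758 = 61.8181; the wedge equals the tax, 51.
Deadweight loss = ½ × 61.8181 × 51 = 1576.36.

1576.36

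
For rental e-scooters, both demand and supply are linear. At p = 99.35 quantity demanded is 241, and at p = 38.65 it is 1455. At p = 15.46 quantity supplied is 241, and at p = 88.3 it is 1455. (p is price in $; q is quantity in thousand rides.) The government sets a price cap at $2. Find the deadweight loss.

Demand slope = (38.65 − 99.35)/(1455 − 241) = −0.05, so p = 111.4 − 0.05q.
Supply slope = (88.3 − 15.46)/(1455 − 241) = 0.06, so p = 1 + 0.06q.
Competitive equilibrium: 111.4 − 0.05q = 1 + 0.06q → q* = 1003.63636, p* = 61.21818.
At the ceiling p = 2, quantity supplied = (2 − 1)/0.06 = 16.66667.
Willingness to pay at q' = 16.66667: 111.4 − 0.05·16.66667 = 110.56667.
Δq = 1003.63636 − 16.66667 = 986.96969; wedge = 110.56667 − 2 = 108.56667.
DWL = ½ × 986.96969 × 108.56667 = $53576.01 thousand.

$53576.01 thousand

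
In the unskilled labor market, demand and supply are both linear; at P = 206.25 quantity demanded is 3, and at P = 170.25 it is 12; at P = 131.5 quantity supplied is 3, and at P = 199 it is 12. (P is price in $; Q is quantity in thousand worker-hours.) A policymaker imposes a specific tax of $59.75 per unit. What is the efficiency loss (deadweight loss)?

Demand slope = (170.25 − 206.25)/(12 − 3) = −4, so P = 218.25 − 4Q.
Supply slope = (199 − 131.5)/(12 − 3) = 7.5, so P = 109 + 7.5Q.
Competitive equilibrium: 218.25 − 4Q = 109 + 7.5Q → Q* = 9.5, P* = 180.25.
With the tax, the buyer price exceeds the seller price by 59.75: (218.25 − 4Q) − (109 + 7.5Q) = 59.75 → Q' = 4.3043.
ΔQ = 9.5 − 4.3043 = 5.1957; the wedge equals the tax, 59.75.
The triangle = ½ × 5.1957 × 59.75 = $155.22 thousand.

$155.22 thousand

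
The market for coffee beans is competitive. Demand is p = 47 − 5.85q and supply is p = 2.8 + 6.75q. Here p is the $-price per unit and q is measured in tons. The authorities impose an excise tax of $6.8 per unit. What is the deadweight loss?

$1.83

Competitive equilibrium: 47 − 5.85q = 2.8 + 6.75q → q* = 3.5079, p* = 26.4786.
With the tax, the buyer price exceeds the seller price by 6.8: (47 − 5.85q) − (2.8 + 6.75q) = 6.8 → q' = 2.9683.
Δq = 3.5079 − 2.9683 = 0.5396; the wedge equals the tax, 6.8.
DWL = ½ × 0.5396 × 6.8 = $1.83.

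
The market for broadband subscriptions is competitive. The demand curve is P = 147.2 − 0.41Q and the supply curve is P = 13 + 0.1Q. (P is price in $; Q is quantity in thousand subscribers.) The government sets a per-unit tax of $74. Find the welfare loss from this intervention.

Competitive equilibrium: 147.2 − 0.41Q = 13 + 0.1Q → Q* = 263.1373, P* = 39.3137.
With the tax, the buyer price exceeds the seller price by 74: (147.2 − 0.41Q) − (13 + 0.1Q) = 74 → Q' = 118.0392.
ΔQ = 263.1373 − 118.0392 = 145.0981; the wedge equals the tax, 74.
The triangle = ½ × 145.0981 × 74 = $5368.63 thousand.

$5368.63 thousand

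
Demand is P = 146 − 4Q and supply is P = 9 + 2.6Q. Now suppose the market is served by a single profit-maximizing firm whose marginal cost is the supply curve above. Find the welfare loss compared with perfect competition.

202.48

Competitive equilibrium: 146 − 4Q = 9 + 2.6Q → Q* = 20.7576, P* = 62.9697.
Marginal revenue: MR = 146 − 8Q. Set MR = MC: 146 − 8Q = 9 + 2.6Q → Q_m = 12.9245.
Price P_m = 146 − 4·12.9245 = 94.302; MC(Q_m) = 9 + 2.6·12.9245 = 42.6037.
Competitive Q* = 20.7576, so ΔQ = 7.8331; wedge = 94.302 − 42.6037 = 51.6983.
Welfare loss = ½ × 7.8331 × 51.6983 = 202.48.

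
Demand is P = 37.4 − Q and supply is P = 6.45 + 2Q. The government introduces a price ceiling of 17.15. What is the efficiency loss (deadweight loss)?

Competitive equilibrium: 37.4 − Q = 6.45 + 2Q → Q* = 10.3167, P* = 27.0833.
At the ceiling P = 17.15, quantity supplied = (17.15 − 6.45)/2 = 5.35.
Willingness to pay at Q' = 5.35: 37.4 − 1·5.35 = 32.05.
ΔQ = 10.3167 − 5.35 = 4.9667; wedge = 32.05 − 17.15 = 14.9.
DWL = ½ × 4.9667 × 14.9 = 37.

37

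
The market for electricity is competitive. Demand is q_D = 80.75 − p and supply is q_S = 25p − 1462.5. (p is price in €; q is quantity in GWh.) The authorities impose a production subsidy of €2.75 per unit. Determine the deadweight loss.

€3.64

In inverse form: demand p = 80.75 − q, supply p = 58.5 + 0.04q.
Competitive equilibrium: 80.75 − q = 58.5 + 0.04q → q* = 21.3942, p* = 59.3558.
The subsidy lowers effective supply by 2.75: p = 55.75 + 0.04q.
New quantity: 80.75 − q = 55.75 + 0.04q → q' = 24.0385.
Overproduction Δq = 24.0385 − 21.3942 = 2.6443; wedge = subsidy = 2.75.
Deadweight loss = ½ × 2.6443 × 2.75 = €3.64.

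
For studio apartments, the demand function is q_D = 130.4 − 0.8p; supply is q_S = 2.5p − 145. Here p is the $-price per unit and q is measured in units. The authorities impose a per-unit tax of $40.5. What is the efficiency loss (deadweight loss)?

In inverse form: demand p = 163 − 1.25q, supply p = 58 + 0.4q.
Competitive equilibrium: 163 − 1.25q = 58 + 0.4q → q* = 63.6364, p* = 83.4545.
With the tax, the buyer price exceeds the seller price by 40.5: (163 − 1.25q) − (58 + 0.4q) = 40.5 → q' = 39.0909.
Δq = 63.6364 − 39.0909 = 24.5455; the wedge equals the tax, 40.5.
The triangle = ½ × 24.5455 × 40.5 = $497.05.

$497.05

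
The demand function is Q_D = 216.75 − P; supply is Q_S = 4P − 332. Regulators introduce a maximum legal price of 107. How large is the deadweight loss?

75.625

In inverse form: demand P = 216.75 − Q, supply P = 83 + 0.25Q.
Competitive equilibrium: 216.75 − Q = 83 + 0.25Q → Q* = 107, P* = 109.75.
At the ceiling P = 107, quantity supplied = (107 − 83)/0.25 = 96.
Willingness to pay at Q' = 96: 216.75 − 1·96 = 120.75.
ΔQ = 107 − 96 = 11; wedge = 120.75 − 107 = 13.75.
Welfare loss = ½ × 11 × 13.75 = 75.625.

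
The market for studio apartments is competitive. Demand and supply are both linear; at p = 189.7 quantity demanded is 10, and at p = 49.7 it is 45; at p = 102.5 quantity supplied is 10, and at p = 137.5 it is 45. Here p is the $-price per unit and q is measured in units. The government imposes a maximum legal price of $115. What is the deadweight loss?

$61.009

Demand slope = (49.7 − 189.7)/(45 − 10) = −4, so p = 229.7 − 4q.
Supply slope = (137.5 − 102.5)/(45 − 10) = 1, so p = 92.5 + q.
Competitive equilibrium: 229.7 − 4q = 92.5 + q → q* = 27.44, p* = 119.94.
At the ceiling p = 115, quantity supplied = (115 − 92.5)/1 = 22.5.
Willingness to pay at q' = 22.5: 229.7 − 4·22.5 = 139.7.
Δq = 27.44 − 22.5 = 4.94; wedge = 139.7 − 115 = 24.7.
Deadweight loss = ½ × 4.94 × 24.7 = $61.009.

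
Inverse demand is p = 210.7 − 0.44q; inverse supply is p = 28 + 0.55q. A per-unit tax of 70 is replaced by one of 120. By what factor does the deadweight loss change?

2.939

Competitive equilibrium: 210.7 − 0.44q = 28 + 0.55q → q* = 184.5455, p* = 129.5.
For a per-unit tax t: Δq = t/0.99, so DWL = ½·t·(t/0.99) = t²/1.98.
At t = 70: DWL = 2474.747. At t = 120: DWL = 7272.727.
Ratio = (120/70)² = 2.939.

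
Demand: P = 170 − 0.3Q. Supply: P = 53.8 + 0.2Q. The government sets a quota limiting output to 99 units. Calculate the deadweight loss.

4448.89

Competitive equilibrium: 170 − 0.3Q = 53.8 + 0.2Q → Q* = 232.4, P* = 100.28.
At Q = 99: demand price = 170 − 0.3·99 = 140.3; supply price = 53.8 + 0.2·99 = 73.6.
ΔQ = 232.4 − 99 = 133.4; wedge = 140.3 − 73.6 = 66.7.
Deadweight loss = ½ × 133.4 × 66.7 = 4448.89.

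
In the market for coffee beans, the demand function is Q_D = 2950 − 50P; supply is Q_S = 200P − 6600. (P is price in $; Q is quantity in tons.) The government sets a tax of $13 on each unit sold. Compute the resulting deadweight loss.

$3380

In inverse form: demand P = 59 − 0.02Q, supply P = 33 + 0.005Q.
Competitive equilibrium: 59 − 0.02Q = 33 + 0.005Q → Q* = 1040, P* = 38.2.
With the tax, the buyer price exceeds the seller price by 13: (59 − 0.02Q) − (33 + 0.005Q) = 13 → Q' = 520.
ΔQ = 1040 − 520 = 520; the wedge equals the tax, 13.
Deadweight loss = ½ × 520 × 13 = $3380.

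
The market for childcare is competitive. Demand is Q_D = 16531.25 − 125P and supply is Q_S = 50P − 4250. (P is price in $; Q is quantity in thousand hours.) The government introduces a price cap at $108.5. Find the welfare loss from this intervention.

$3677.19 thousand

In inverse form: demand P = 132.25 − 0.008Q, supply P = 85 + 0.02Q.
Competitive equilibrium: 132.25 − 0.008Q = 85 + 0.02Q → Q* = 1687.5, P* = 118.75.
At the ceiling P = 108.5, quantity supplied = (108.5 − 85)/0.02 = 1175.
Willingness to pay at Q' = 1175: 132.25 − 0.008·1175 = 122.85.
ΔQ = 1687.5 − 1175 = 512.5; wedge = 122.85 − 108.5 = 14.35.
The triangle = ½ × 512.5 × 14.35 = $3677.19 thousand.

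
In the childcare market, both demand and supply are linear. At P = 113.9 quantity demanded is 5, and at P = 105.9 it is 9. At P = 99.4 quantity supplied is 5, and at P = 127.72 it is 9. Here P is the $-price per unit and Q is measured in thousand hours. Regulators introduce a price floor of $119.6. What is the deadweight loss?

$89.78 thousand

Demand slope = (105.9 − 113.9)/(9 − 5) = −2, so P = 123.9 − 2Q.
Supply slope = (127.72 − 99.4)/(9 − 5) = 7.08, so P = 64 + 7.08Q.
Competitive equilibrium: 123.9 − 2Q = 64 + 7.08Q → Q* = 6.5969, P* = 110.7062.
At the floor P = 119.6, quantity demanded = (123.9 − 119.6)/2 = 2.15.
Sellers' marginal cost at Q' = 2.15: 64 + 7.08·2.15 = 79.222.
ΔQ = 6.5969 − 2.15 = 4.4469; wedge = 119.6 − 79.222 = 40.378.
The triangle = ½ × 4.4469 × 40.378 = $89.78 thousand.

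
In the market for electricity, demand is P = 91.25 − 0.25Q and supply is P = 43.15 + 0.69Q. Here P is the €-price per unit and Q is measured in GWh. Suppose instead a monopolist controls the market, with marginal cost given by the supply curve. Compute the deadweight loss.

€54.31

Competitive equilibrium: 91.25 − 0.25Q = 43.15 + 0.69Q → Q* = 51.1702, P* = 78.4574.
Marginal revenue: MR = 91.25 − 0.5Q. Set MR = MC: 91.25 − 0.5Q = 43.15 + 0.69Q → Q_m = 40.4202.
Price P_m = 91.25 − 0.25·40.4202 = 81.145; MC(Q_m) = 43.15 + 0.69·40.4202 = 71.0399.
Competitive Q* = 51.1702, so ΔQ = 10.75; wedge = 81.145 − 71.0399 = 10.1051.
Deadweight loss = ½ × 10.75 × 10.1051 = €54.31.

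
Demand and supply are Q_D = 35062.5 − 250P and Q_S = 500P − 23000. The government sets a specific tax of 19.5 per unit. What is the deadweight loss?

31687.50

In inverse form: demand P = 140.25 − 0.004Q, supply P = 46 + 0.002Q.
Competitive equilibrium: 140.25 − 0.004Q = 46 + 0.002Q → Q* = 15708.3333, P* = 77.4167.
With the tax, the buyer price exceeds the seller price by 19.5: (140.25 − 0.004Q) − (46 + 0.002Q) = 19.5 → Q' = 12458.3333.
ΔQ = 15708.3333 − 12458.3333 = 3250; the wedge equals the tax, 19.5.
The triangle = ½ × 3250 × 19.5 = 31687.50.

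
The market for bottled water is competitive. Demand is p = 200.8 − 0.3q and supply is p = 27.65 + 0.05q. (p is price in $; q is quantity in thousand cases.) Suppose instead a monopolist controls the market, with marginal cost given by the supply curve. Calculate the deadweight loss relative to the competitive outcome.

$9123.53 thousand

Competitive equilibrium: 200.8 − 0.3q = 27.65 + 0.05q → q* = 494.7143, p* = 52.3857.
Marginal revenue: MR = 200.8 − 0.6q. Set MR = MC: 200.8 − 0.6q = 27.65 + 0.05q → q_m = 266.3846.
Price p_m = 200.8 − 0.3·266.3846 = 120.8846; MC(q_m) = 27.65 + 0.05·266.3846 = 40.9692.
Competitive q* = 494.7143, so Δq = 228.3297; wedge = 120.8846 − 40.9692 = 79.9154.
The triangle = ½ × 228.3297 × 79.9154 = $9123.53 thousand.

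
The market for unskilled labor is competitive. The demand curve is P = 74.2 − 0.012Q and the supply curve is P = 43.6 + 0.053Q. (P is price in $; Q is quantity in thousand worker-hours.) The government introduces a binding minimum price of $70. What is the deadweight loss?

$474.02 thousand

Competitive equilibrium: 74.2 − 0.012Q = 43.6 + 0.053Q → Q* = 470.7692, P* = 68.5508.
At the floor P = 70, quantity demanded = (74.2 − 70)/0.012 = 350.
Sellers' marginal cost at Q' = 350: 43.6 + 0.053·350 = 62.15.
ΔQ = 470.7692 − 350 = 120.7692; wedge = 70 − 62.15 = 7.85.
The triangle = ½ × 120.7692 × 7.85 = $474.02 thousand.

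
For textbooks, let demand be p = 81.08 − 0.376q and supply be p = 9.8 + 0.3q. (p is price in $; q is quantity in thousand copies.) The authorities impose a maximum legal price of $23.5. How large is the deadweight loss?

Competitive equilibrium: 81.08 − 0.376q = 9.8 + 0.3q → q* = 105.4438, p* = 41.4331.
At the ceiling p = 23.5, quantity supplied = (23.5 − 9.8)/0.3 = 45.6667.
Willingness to pay at q' = 45.6667: 81.08 − 0.376·45.6667 = 63.9093.
Δq = 105.4438 − 45.6667 = 59.7771; wedge = 63.9093 − 23.5 = 40.4093.
Deadweight loss = ½ × 59.7771 × 40.4093 = $1207.78 thousand.

$1207.78 thousand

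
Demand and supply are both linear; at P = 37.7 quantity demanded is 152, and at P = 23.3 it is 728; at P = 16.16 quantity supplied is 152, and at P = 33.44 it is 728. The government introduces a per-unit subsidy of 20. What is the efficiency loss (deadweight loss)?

3636.36

Demand slope = (23.3 − 37.7)/(728 − 152) = −0.025, so P = 41.5 − 0.025Q.
Supply slope = (33.44 − 16.16)/(728 − 152) = 0.03, so P = 11.6 + 0.03Q.
Competitive equilibrium: 41.5 − 0.025Q = 11.6 + 0.03Q → Q* = 543.6364, P* = 27.9091.
The subsidy lowers effective supply by 20: P = 0.03Q − 8.4.
New quantity: 41.5 − 0.025Q = 0.03Q − 8.4 → Q' = 907.2727.
Overproduction ΔQ = 907.2727 − 543.6364 = 363.6363; wedge = subsidy = 20.
DWL = ½ × 363.6363 × 20 = 3636.36.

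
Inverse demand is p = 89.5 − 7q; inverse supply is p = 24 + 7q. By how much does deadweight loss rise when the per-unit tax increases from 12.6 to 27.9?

Competitive equilibrium: 89.5 − 7q = 24 + 7q → q* = 4.6786, p* = 56.75.
For a per-unit tax t: Δq = t/14, so DWL = ½·t·(t/14) = t²/28.
At t = 12.6: DWL = 5.67. At t = 27.9: DWL = 27.8.
Increase = 27.8 − 5.67 = 22.13.

22.13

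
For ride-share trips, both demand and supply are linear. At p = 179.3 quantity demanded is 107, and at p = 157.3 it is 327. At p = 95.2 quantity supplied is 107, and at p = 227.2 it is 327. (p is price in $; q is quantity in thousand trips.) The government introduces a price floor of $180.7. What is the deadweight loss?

Demand slope = (157.3 − 179.3)/(327 − 107) = −0.1, so p = 190 − 0.1q.
Supply slope = (227.2 − 95.2)/(327 − 107) = 0.6, so p = 31 + 0.6q.
Competitive equilibrium: 190 − 0.1q = 31 + 0.6q → q* = 227.1429, p* = 167.2857.
At the floor p = 180.7, quantity demanded = (190 − 180.7)/0.1 = 93.
Sellers' marginal cost at q' = 93: 31 + 0.6·93 = 86.8.
Δq = 227.1429 − 93 = 134.1429; wedge = 180.7 − 86.8 = 93.9.
Welfare loss = ½ × 134.1429 × 93.9 = $6298.01 thousand.

$6298.01 thousand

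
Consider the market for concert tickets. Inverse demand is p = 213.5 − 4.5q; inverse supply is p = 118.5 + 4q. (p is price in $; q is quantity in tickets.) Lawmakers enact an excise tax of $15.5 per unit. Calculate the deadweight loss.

$14.13

Competitive equilibrium: 213.5 − 4.5q = 118.5 + 4q → q* = 11.1765, p* = 163.2059.
With the tax, the buyer price exceeds the seller price by 15.5: (213.5 − 4.5q) − (118.5 + 4q) = 15.5 → q' = 9.3529.
Δq = 11.1765 − 9.3529 = 1.8236; the wedge equals the tax, 15.5.
Welfare loss = ½ × 1.8236 × 15.5 = $14.13.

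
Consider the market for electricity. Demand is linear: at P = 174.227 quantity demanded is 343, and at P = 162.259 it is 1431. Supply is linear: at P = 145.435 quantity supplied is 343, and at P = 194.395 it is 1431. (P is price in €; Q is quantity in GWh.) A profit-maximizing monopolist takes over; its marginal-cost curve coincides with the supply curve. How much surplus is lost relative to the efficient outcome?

Demand slope = (162.259 − 174.227)/(1431 − 343) = −0.011, so P = 178 − 0.011Q.
Supply slope = (194.395 − 145.435)/(1431 − 343) = 0.045, so P = 130 + 0.045Q.
Competitive equilibrium: 178 − 0.011Q = 130 + 0.045Q → Q* = 857.1429, P* = 168.5714.
Marginal revenue: MR = 178 − 0.022Q. Set MR = MC: 178 − 0.022Q = 130 + 0.045Q → Q_m = 716.4179.
Price P_m = 178 − 0.011·716.4179 = 170.1194; MC(Q_m) = 130 + 0.045·716.4179 = 162.2388.
Competitive Q* = 857.1429, so ΔQ = 140.725; wedge = 170.1194 − 162.2388 = 7.8806.
Welfare loss = ½ × 140.725 × 7.8806 = €554.50.

€554.50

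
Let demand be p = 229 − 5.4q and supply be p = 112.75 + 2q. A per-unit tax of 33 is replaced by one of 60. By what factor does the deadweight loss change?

Competitive equilibrium: 229 − 5.4q = 112.75 + 2q → q* = 15.7095, p* = 144.1689.
For a per-unit tax t: Δq = t/7.4, so DWL = ½·t·(t/7.4) = t²/14.8.
At t = 33: DWL = 73.581. At t = 60: DWL = 243.243.
Ratio = (60/33)² = 3.306.

3.306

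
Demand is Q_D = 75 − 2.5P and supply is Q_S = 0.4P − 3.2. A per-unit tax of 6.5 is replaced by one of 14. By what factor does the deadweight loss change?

4.639

In inverse form: demand P = 30 − 0.4Q, supply P = 8 + 2.5Q.
Competitive equilibrium: 30 − 0.4Q = 8 + 2.5Q → Q* = 7.5862, P* = 26.9655.
For a per-unit tax t: ΔQ = t/2.9, so DWL = ½·t·(t/2.9) = t²/5.8.
At t = 6.5: DWL = 7.284. At t = 14: DWL = 33.793.
Ratio = (14/6.5)² = 4.639.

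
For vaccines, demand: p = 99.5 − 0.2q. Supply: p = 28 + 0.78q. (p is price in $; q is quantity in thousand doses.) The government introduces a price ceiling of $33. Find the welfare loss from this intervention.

Competitive equilibrium: 99.5 − 0.2q = 28 + 0.78q → q* = 72.9592, p* = 84.9082.
At the ceiling p = 33, quantity supplied = (33 − 28)/0.78 = 6.4103.
Willingness to pay at q' = 6.4103: 99.5 − 0.2·6.4103 = 98.2179.
Δq = 72.9592 − 6.4103 = 66.5489; wedge = 98.2179 − 33 = 65.2179.
Deadweight loss = ½ × 66.5489 × 65.2179 = $2170.09 thousand.

$2170.09 thousand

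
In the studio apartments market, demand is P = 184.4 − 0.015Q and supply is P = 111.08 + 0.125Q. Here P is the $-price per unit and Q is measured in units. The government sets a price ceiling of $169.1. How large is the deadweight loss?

$248.27

Competitive equilibrium: 184.4 − 0.015Q = 111.08 + 0.125Q → Q* = 523.7143, P* = 176.5443.
At the ceiling P = 169.1, quantity supplied = (169.1 − 111.08)/0.125 = 464.16.
Willingness to pay at Q' = 464.16: 184.4 − 0.015·464.16 = 177.4376.
ΔQ = 523.7143 − 464.16 = 59.5543; wedge = 177.4376 − 169.1 = 8.3376.
Welfare loss = ½ × 59.5543 × 8.3376 = $248.27.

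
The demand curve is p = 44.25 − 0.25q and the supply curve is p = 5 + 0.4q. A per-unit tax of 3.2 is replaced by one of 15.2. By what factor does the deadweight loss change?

Competitive equilibrium: 44.25 − 0.25q = 5 + 0.4q → q* = 60.3846, p* = 29.1538.
For a per-unit tax t: Δq = t/0.65, so DWL = ½·t·(t/0.65) = t²/1.3.
At t = 3.2: DWL = 7.877. At t = 15.2: DWL = 177.723.
Ratio = (15.2/3.2)² = 22.5625.

22.5625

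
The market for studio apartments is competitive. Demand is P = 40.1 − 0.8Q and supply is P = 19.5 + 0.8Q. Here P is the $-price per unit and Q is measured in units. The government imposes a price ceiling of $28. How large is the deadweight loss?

Competitive equilibrium: 40.1 − 0.8Q = 19.5 + 0.8Q → Q* = 12.875, P* = 29.8.
At the ceiling P = 28, quantity supplied = (28 − 19.5)/0.8 = 10.625.
Willingness to pay at Q' = 10.625: 40.1 − 0.8·10.625 = 31.6.
ΔQ = 12.875 − 10.625 = 2.25; wedge = 31.6 − 28 = 3.6.
Deadweight loss = ½ × 2.25 × 3.6 = $4.05.

$4.05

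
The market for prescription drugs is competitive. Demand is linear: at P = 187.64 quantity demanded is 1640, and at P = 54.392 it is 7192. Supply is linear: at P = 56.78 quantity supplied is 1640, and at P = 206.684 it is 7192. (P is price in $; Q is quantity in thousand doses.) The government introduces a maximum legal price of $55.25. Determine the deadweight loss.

Demand slope = (54.392 − 187.64)/(7192 − 1640) = −0.024, so P = 227 − 0.024Q.
Supply slope = (206.684 − 56.78)/(7192 − 1640) = 0.027, so P = 12.5 + 0.027Q.
Competitive equilibrium: 227 − 0.024Q = 12.5 + 0.027Q → Q* = 4205.8824, P* = 126.0588.
At the ceiling P = 55.25, quantity supplied = (55.25 − 12.5)/0.027 = 1583.3333.
Willingness to pay at Q' = 1583.3333: 227 − 0.024·1583.3333 = 189.
ΔQ = 4205.8824 − 1583.3333 = 2622.5491; wedge = 189 − 55.25 = 133.75.
Deadweight loss = ½ × 2622.5491 × 133.75 = $175382.97 thousand.

$175382.97 thousand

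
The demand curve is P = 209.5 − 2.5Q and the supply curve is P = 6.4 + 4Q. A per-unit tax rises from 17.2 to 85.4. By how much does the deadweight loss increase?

Competitive equilibrium: 209.5 − 2.5Q = 6.4 + 4Q → Q* = 31.2462, P* = 131.3846.
For a per-unit tax t: ΔQ = t/6.5, so DWL = ½·t·(t/6.5) = t²/13.
At t = 17.2: DWL = 22.757. At t = 85.4: DWL = 561.012.
Increase = 561.012 − 22.757 = 538.26.

538.26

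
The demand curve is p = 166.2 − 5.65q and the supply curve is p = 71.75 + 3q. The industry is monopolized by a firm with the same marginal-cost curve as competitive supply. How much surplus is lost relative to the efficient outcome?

80.50

Competitive equilibrium: 166.2 − 5.65q = 71.75 + 3q → q* = 10.9191, p* = 104.5072.
Marginal revenue: MR = 166.2 − 11.3q. Set MR = MC: 166.2 − 11.3q = 71.75 + 3q → q_m = 6.6049.
Price p_m = 166.2 − 5.65·6.6049 = 128.8823; MC(q_m) = 71.75 + 3·6.6049 = 91.5647.
Competitive q* = 10.9191, so Δq = 4.3142; wedge = 128.8823 − 91.5647 = 37.3176.
Welfare loss = ½ × 4.3142 × 37.3176 = 80.50.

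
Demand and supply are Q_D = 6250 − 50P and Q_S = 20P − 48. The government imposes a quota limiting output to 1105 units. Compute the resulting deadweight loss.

14625.45

In inverse form: demand P = 125 − 0.02Q, supply P = 2.4 + 0.05Q.
Competitive equilibrium: 125 − 0.02Q = 2.4 + 0.05Q → Q* = 1751.4286, P* = 89.9714.
At Q = 1105: demand price = 125 − 0.02·1105 = 102.9; supply price = 2.4 + 0.05·1105 = 57.65.
ΔQ = 1751.4286 − 1105 = 646.4286; wedge = 102.9 − 57.65 = 45.25.
The triangle = ½ × 646.4286 × 45.25 = 14625.45.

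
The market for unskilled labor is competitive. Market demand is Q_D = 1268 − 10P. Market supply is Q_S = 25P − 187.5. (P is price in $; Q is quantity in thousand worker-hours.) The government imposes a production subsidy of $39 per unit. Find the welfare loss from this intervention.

In inverse form: demand P = 126.8 − 0.1Q, supply P = 7.5 + 0.04Q.
Competitive equilibrium: 126.8 − 0.1Q = 7.5 + 0.04Q → Q* = 852.1429, P* = 41.5857.
The subsidy lowers effective supply by 39: P = 0.04Q − 31.5.
New quantity: 126.8 − 0.1Q = 0.04Q − 31.5 → Q' = 1130.7143.
Overproduction ΔQ = 1130.7143 − 852.1429 = 278.5714; wedge = subsidy = 39.
The triangle = ½ × 278.5714 × 39 = $5432.14 thousand.

$5432.14 thousand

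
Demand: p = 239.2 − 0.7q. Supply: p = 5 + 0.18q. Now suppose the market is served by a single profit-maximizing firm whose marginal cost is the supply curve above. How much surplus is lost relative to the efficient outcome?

6117.06

Competitive equilibrium: 239.2 − 0.7q = 5 + 0.18q → q* = 266.13636, p* = 52.90455.
Marginal revenue: MR = 239.2 − 1.4q. Set MR = MC: 239.2 − 1.4q = 5 + 0.18q → q_m = 148.22785.
Price p_m = 239.2 − 0.7·148.22785 = 135.44051; MC(q_m) = 5 + 0.18·148.22785 = 31.68101.
Competitive q* = 266.13636, so Δq = 117.90851; wedge = 135.44051 − 31.68101 = 103.7595.
DWL = ½ × 117.90851 × 103.7595 = 6117.06.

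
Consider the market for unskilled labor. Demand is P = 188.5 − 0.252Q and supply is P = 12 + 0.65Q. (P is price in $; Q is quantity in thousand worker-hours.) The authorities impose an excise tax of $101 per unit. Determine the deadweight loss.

Competitive equilibrium: 188.5 − 0.252Q = 12 + 0.65Q → Q* = 195.6763, P* = 139.1896.
With the tax, the buyer price exceeds the seller price by 101: (188.5 − 0.252Q) − (12 + 0.65Q) = 101 → Q' = 83.7029.
ΔQ = 195.6763 − 83.7029 = 111.9734; the wedge equals the tax, 101.
The triangle = ½ × 111.9734 × 101 = $5654.66 thousand.

$5654.66 thousand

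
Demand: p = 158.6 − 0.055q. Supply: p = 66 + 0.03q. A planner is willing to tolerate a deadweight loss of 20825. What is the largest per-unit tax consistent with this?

59.5

Competitive equilibrium: 158.6 − 0.055q = 66 + 0.03q → q* = 1089.4118, p* = 98.6824.
A tax t gives Δq = t/0.085 and wedge t, so DWL = t²/0.17.
t²/0.17 = 20825 → t² = 3540.25 → t = 59.5.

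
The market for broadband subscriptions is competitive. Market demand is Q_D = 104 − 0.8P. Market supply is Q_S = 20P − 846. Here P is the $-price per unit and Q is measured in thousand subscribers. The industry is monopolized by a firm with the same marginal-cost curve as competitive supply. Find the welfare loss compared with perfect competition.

$710.83 thousand

In inverse form: demand P = 130 − 1.25Q, supply P = 42.3 + 0.05Q.
Competitive equilibrium: 130 − 1.25Q = 42.3 + 0.05Q → Q* = 67.4615, P* = 45.6731.
Marginal revenue: MR = 130 − 2.5Q. Set MR = MC: 130 − 2.5Q = 42.3 + 0.05Q → Q_m = 34.3922.
Price P_m = 130 − 1.25·34.3922 = 87.0098; MC(Q_m) = 42.3 + 0.05·34.3922 = 44.0196.
Competitive Q* = 67.4615, so ΔQ = 33.0693; wedge = 87.0098 − 44.0196 = 42.9902.
Welfare loss = ½ × 33.0693 × 42.9902 = $710.83 thousand.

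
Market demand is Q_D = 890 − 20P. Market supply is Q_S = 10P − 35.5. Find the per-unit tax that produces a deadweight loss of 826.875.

In inverse form: demand P = 44.5 − 0.05Q, supply P = 3.55 + 0.1Q.
Competitive equilibrium: 44.5 − 0.05Q = 3.55 + 0.1Q → Q* = 273, P* = 30.85.
A tax t gives ΔQ = t/0.15 and wedge t, so DWL = t²/0.3.
t²/0.3 = 826.875 → t² = 248.0625 → t = 15.75.

15.75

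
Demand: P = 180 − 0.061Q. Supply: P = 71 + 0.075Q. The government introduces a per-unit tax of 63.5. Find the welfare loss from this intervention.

14824.45

Competitive equilibrium: 180 − 0.061Q = 71 + 0.075Q → Q* = 801.4706, P* = 131.1103.
With the tax, the buyer price exceeds the seller price by 63.5: (180 − 0.061Q) − (71 + 0.075Q) = 63.5 → Q' = 334.5588.
ΔQ = 801.4706 − 334.5588 = 466.9118; the wedge equals the tax, 63.5.
Deadweight loss = ½ × 466.9118 × 63.5 = 14824.45.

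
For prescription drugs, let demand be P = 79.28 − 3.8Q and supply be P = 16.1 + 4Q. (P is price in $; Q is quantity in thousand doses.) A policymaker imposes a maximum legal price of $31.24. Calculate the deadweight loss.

Competitive equilibrium: 79.28 − 3.8Q = 16.1 + 4Q → Q* = 8.1, P* = 48.5.
At the ceiling P = 31.24, quantity supplied = (31.24 − 16.1)/4 = 3.785.
Willingness to pay at Q' = 3.785: 79.28 − 3.8·3.785 = 64.897.
ΔQ = 8.1 − 3.785 = 4.315; wedge = 64.897 − 31.24 = 33.657.
Welfare loss = ½ × 4.315 × 33.657 = $72.61 thousand.

$72.61 thousand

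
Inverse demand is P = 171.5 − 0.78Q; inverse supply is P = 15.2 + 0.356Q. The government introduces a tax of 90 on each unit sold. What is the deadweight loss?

3565.14

Competitive equilibrium: 171.5 − 0.78Q = 15.2 + 0.356Q → Q* = 137.588, P* = 64.1813.
With the tax, the buyer price exceeds the seller price by 90: (171.5 − 0.78Q) − (15.2 + 0.356Q) = 90 → Q' = 58.3627.
ΔQ = 137.588 − 58.3627 = 79.2253; the wedge equals the tax, 90.
The triangle = ½ × 79.2253 × 90 = 3565.14.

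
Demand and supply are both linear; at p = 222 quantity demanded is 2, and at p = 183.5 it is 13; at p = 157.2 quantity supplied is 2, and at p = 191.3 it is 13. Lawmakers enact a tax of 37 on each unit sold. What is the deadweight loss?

103.71

Demand slope = (183.5 − 222)/(13 − 2) = −3.5, so p = 229 − 3.5q.
Supply slope = (191.3 − 157.2)/(13 − 2) = 3.1, so p = 151 + 3.1q.
Competitive equilibrium: 229 − 3.5q = 151 + 3.1q → q* = 11.8182, p* = 187.6364.
With the tax, the buyer price exceeds the seller price by 37: (229 − 3.5q) − (151 + 3.1q) = 37 → q' = 6.2121.
Δq = 11.8182 − 6.2121 = 5.6061; the wedge equals the tax, 37.
Deadweight loss = ½ × 5.6061 × 37 = 103.71.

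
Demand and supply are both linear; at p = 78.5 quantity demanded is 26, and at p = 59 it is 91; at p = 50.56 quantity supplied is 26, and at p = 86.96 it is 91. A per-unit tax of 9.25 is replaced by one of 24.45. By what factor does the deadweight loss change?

6.987

Demand slope = (59 − 78.5)/(91 − 26) = −0.3, so p = 86.3 − 0.3q.
Supply slope = (86.96 − 50.56)/(91 − 26) = 0.56, so p = 36 + 0.56q.
Competitive equilibrium: 86.3 − 0.3q = 36 + 0.56q → q* = 58.4884, p* = 68.7535.
For a per-unit tax t: Δq = t/0.86, so DWL = ½·t·(t/0.86) = t²/1.72.
At t = 9.25: DWL = 49.746. At t = 24.45: DWL = 347.560.
Ratio = (24.45/9.25)² = 6.987.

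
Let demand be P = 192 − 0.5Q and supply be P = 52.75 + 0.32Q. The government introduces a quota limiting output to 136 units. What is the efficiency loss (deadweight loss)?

Competitive equilibrium: 192 − 0.5Q = 52.75 + 0.32Q → Q* = 169.8171, P* = 107.0915.
At Q = 136: demand price = 192 − 0.5·136 = 124; supply price = 52.75 + 0.32·136 = 96.27.
ΔQ = 169.8171 − 136 = 33.8171; wedge = 124 − 96.27 = 27.73.
The triangle = ½ × 33.8171 × 27.73 = 468.87.

468.87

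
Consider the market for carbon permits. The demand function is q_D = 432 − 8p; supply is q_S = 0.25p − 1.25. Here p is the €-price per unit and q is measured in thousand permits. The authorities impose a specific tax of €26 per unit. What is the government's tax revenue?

€144.97 thousand

In inverse form: demand p = 54 − 0.125q, supply p = 5 + 4q.
Competitive equilibrium: 54 − 0.125q = 5 + 4q → q* = 11.8788, p* = 52.5152.
With the tax, the buyer price exceeds the seller price by 26: (54 − 0.125q) − (5 + 4q) = 26 → q' = 5.5758.
Tax revenue = 26 × 5.5758 = €144.97 thousand.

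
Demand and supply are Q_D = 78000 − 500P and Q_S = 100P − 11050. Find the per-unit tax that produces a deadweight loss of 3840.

In inverse form: demand P = 156 − 0.002Q, supply P = 110.5 + 0.01Q.
Competitive equilibrium: 156 − 0.002Q = 110.5 + 0.01Q → Q* = 3791.6667, P* = 148.4167.
A tax t gives ΔQ = t/0.012 and wedge t, so DWL = t²/0.024.
t²/0.024 = 3840 → t² = 92.16 → t = 9.6.

9.6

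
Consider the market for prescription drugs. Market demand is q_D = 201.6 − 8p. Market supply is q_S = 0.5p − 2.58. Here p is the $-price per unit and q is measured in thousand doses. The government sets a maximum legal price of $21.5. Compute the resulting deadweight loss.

In inverse form: demand p = 25.2 − 0.125q, supply p = 5.16 + 2q.
Competitive equilibrium: 25.2 − 0.125q = 5.16 + 2q → q* = 9.4306, p* = 24.0212.
At the ceiling p = 21.5, quantity supplied = (21.5 − 5.16)/2 = 8.17.
Willingness to pay at q' = 8.17: 25.2 − 0.125·8.17 = 24.1788.
Δq = 9.4306 − 8.17 = 1.2606; wedge = 24.1788 − 21.5 = 2.6788.
DWL = ½ × 1.2606 × 2.6788 = $1.69 thousand.

$1.69 thousand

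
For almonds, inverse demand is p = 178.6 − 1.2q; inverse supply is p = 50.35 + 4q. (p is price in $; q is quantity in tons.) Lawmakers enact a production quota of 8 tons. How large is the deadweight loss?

$721.94

Competitive equilibrium: 178.6 − 1.2q = 50.35 + 4q → q* = 24.66346, p* = 149.00385.
At q = 8: demand price = 178.6 − 1.2·8 = 169; supply price = 50.35 + 4·8 = 82.35.
Δq = 24.66346 − 8 = 16.66346; wedge = 169 − 82.35 = 86.65.
The triangle = ½ × 16.66346 × 86.65 = $721.94.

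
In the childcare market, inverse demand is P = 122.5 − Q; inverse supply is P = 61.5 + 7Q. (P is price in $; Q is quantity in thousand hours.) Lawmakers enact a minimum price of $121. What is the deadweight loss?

$150.06 thousand

Competitive equilibrium: 122.5 − Q = 61.5 + 7Q → Q* = 7.625, P* = 114.875.
At the floor P = 121, quantity demanded = (122.5 − 121)/1 = 1.5.
Sellers' marginal cost at Q' = 1.5: 61.5 + 7·1.5 = 72.
ΔQ = 7.625 − 1.5 = 6.125; wedge = 121 − 72 = 49.
Welfare loss = ½ × 6.125 × 49 = $150.06 thousand.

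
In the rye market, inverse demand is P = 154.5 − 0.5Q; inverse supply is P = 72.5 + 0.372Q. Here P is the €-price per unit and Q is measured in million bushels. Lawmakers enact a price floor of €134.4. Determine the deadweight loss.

Competitive equilibrium: 154.5 − 0.5Q = 72.5 + 0.372Q → Q* = 94.0367, P* = 107.4817.
At the floor P = 134.4, quantity demanded = (154.5 − 134.4)/0.5 = 40.2.
Sellers' marginal cost at Q' = 40.2: 72.5 + 0.372·40.2 = 87.4544.
ΔQ = 94.0367 − 40.2 = 53.8367; wedge = 134.4 − 87.4544 = 46.9456.
Deadweight loss = ½ × 53.8367 × 46.9456 = €1263.70 million.

€1263.70 million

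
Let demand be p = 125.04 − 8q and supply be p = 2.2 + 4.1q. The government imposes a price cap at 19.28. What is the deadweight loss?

216.80

Competitive equilibrium: 125.04 − 8q = 2.2 + 4.1q → q* = 10.1521, p* = 43.8235.
At the ceiling p = 19.28, quantity supplied = (19.28 − 2.2)/4.1 = 4.1659.
Willingness to pay at q' = 4.1659: 125.04 − 8·4.1659 = 91.7128.
Δq = 10.1521 − 4.1659 = 5.9862; wedge = 91.7128 − 19.28 = 72.4328.
Welfare loss = ½ × 5.9862 × 72.4328 = 216.80.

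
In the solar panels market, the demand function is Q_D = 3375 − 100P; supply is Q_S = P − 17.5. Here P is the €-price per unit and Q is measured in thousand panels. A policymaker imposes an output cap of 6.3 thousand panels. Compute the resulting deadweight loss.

In inverse form: demand P = 33.75 − 0.01Q, supply P = 17.5 + Q.
Competitive equilibrium: 33.75 − 0.01Q = 17.5 + Q → Q* = 16.0891, P* = 33.5891.
At Q = 6.3: demand price = 33.75 − 0.01·6.3 = 33.687; supply price = 17.5 + 1·6.3 = 23.8.
ΔQ = 16.0891 − 6.3 = 9.7891; wedge = 33.687 − 23.8 = 9.887.
The triangle = ½ × 9.7891 × 9.887 = €48.39 thousand.

€48.39 thousand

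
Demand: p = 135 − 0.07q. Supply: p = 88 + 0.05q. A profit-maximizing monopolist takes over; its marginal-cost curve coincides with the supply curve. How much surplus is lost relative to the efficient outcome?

1249.32

Competitive equilibrium: 135 − 0.07q = 88 + 0.05q → q* = 391.6667, p* = 107.5833.
Marginal revenue: MR = 135 − 0.14q. Set MR = MC: 135 − 0.14q = 88 + 0.05q → q_m = 247.3684.
Price p_m = 135 − 0.07·247.3684 = 117.6842; MC(q_m) = 88 + 0.05·247.3684 = 100.3684.
Competitive q* = 391.6667, so Δq = 144.2983; wedge = 117.6842 − 100.3684 = 17.3158.
Welfare loss = ½ × 144.2983 × 17.3158 = 1249.32.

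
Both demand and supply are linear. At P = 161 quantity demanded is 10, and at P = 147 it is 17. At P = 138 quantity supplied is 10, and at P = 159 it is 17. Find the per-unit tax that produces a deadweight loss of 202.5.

45

Demand slope = (147 − 161)/(17 − 10) = −2, so P = 181 − 2Q.
Supply slope = (159 − 138)/(17 − 10) = 3, so P = 108 + 3Q.
Competitive equilibrium: 181 − 2Q = 108 + 3Q → Q* = 14.6, P* = 151.8.
A tax t gives ΔQ = t/5 and wedge t, so DWL = t²/10.
t²/10 = 202.5 → t² = 2025 → t = 45.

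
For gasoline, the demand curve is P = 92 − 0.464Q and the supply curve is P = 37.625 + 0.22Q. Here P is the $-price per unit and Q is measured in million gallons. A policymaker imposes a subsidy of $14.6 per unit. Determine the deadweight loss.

$155.82 million

Competitive equilibrium: 92 − 0.464Q = 37.625 + 0.22Q → Q* = 79.4956, P* = 55.114.
The subsidy lowers effective supply by 14.6: P = 23.025 + 0.22Q.
New quantity: 92 − 0.464Q = 23.025 + 0.22Q → Q' = 100.8406.
Overproduction ΔQ = 100.8406 − 79.4956 = 21.345; wedge = subsidy = 14.6.
The triangle = ½ × 21.345 × 14.6 = $155.82 million.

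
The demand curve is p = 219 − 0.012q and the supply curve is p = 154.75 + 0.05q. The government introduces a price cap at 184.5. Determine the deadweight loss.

Competitive equilibrium: 219 − 0.012q = 154.75 + 0.05q → q* = 1036.2903, p* = 206.5645.
At the ceiling p = 184.5, quantity supplied = (184.5 − 154.75)/0.05 = 595.
Willingness to pay at q' = 595: 219 − 0.012·595 = 211.86.
Δq = 1036.2903 − 595 = 441.2903; wedge = 211.86 − 184.5 = 27.36.
Deadweight loss = ½ × 441.2903 × 27.36 = 6036.85.

6036.85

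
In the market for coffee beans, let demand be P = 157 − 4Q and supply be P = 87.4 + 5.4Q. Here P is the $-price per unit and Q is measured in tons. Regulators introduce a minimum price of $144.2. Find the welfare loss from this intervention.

$83.08

Competitive equilibrium: 157 − 4Q = 87.4 + 5.4Q → Q* = 7.4043, P* = 127.383.
At the floor P = 144.2, quantity demanded = (157 − 144.2)/4 = 3.2.
Sellers' marginal cost at Q' = 3.2: 87.4 + 5.4·3.2 = 104.68.
ΔQ = 7.4043 − 3.2 = 4.2043; wedge = 144.2 − 104.68 = 39.52.
The triangle = ½ × 4.2043 × 39.52 = $83.08.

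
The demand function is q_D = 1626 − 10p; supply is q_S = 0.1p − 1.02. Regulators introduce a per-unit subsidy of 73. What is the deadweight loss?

In inverse form: demand p = 162.6 − 0.1q, supply p = 10.2 + 10q.
Competitive equilibrium: 162.6 − 0.1q = 10.2 + 10q → q* = 15.0891, p* = 161.0911.
The subsidy lowers effective supply by 73: p = 10q − 62.8.
New quantity: 162.6 − 0.1q = 10q − 62.8 → q' = 22.3168.
Overproduction Δq = 22.3168 − 15.0891 = 7.2277; wedge = subsidy = 73.
The triangle = ½ × 7.2277 × 73 = 263.81.

263.81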